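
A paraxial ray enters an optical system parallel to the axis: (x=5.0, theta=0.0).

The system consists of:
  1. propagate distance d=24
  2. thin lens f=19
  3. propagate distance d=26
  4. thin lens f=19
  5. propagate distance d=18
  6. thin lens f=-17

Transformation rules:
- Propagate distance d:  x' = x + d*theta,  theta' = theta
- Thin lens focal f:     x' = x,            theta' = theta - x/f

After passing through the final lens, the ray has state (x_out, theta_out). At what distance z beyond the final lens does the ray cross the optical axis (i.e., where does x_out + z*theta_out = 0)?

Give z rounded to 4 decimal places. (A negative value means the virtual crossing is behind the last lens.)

Initial: x=5.0000 theta=0.0000
After 1 (propagate distance d=24): x=5.0000 theta=0.0000
After 2 (thin lens f=19): x=5.0000 theta=-5/19 (≈-0.2632)
After 3 (propagate distance d=26): x=-35/19 (≈-1.8421) theta=-5/19 (≈-0.2632)
After 4 (thin lens f=19): x=-35/19 (≈-1.8421) theta=-60/361 (≈-0.1662)
After 5 (propagate distance d=18): x=-1745/361 (≈-4.8338) theta=-60/361 (≈-0.1662)
After 6 (thin lens f=-17): x=-1745/361 (≈-4.8338) theta=-2765/6137 (≈-0.4505)
z_focus = -x_out/theta_out = -(-1745/361)/(-2765/6137) = -5933/553 ≈ -10.7288
Rounded to 4 decimal places: z = -10.7288

Answer: -10.7288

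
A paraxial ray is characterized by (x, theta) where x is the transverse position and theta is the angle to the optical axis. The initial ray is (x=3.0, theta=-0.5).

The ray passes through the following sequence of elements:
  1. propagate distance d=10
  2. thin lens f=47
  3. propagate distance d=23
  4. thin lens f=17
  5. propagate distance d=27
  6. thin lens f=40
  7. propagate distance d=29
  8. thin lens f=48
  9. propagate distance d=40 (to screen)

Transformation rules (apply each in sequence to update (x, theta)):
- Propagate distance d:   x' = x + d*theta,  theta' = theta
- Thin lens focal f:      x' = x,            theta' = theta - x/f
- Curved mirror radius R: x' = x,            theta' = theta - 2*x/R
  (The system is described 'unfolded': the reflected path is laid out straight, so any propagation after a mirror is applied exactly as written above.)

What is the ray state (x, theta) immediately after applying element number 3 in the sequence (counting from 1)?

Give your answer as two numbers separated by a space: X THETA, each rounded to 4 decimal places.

Initial: x=3.0000 theta=-0.5000
After 1 (propagate distance d=10): x=-2.0000 theta=-0.5000
After 2 (thin lens f=47): x=-2.0000 theta=-43/94 (≈-0.4574)
After 3 (propagate distance d=23): x=-1177/94 (≈-12.5213) theta=-43/94 (≈-0.4574)
Rounded to 4 decimal places: x = -12.5213, theta = -0.4574

Answer: -12.5213 -0.4574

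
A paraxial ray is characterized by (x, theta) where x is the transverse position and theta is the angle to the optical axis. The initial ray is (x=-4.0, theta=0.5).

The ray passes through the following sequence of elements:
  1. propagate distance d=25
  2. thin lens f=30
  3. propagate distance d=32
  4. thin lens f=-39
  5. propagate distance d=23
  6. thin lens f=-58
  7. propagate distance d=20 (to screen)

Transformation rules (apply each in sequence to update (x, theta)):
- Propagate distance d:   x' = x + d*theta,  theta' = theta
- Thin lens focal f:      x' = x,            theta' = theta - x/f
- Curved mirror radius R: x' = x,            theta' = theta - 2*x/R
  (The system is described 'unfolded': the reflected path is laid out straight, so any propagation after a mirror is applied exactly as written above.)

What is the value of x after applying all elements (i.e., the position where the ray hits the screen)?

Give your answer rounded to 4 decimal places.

Answer: 51.9450

Derivation:
Initial: x=-4.0000 theta=0.5000
After 1 (propagate distance d=25): x=8.5000 theta=0.5000
After 2 (thin lens f=30): x=8.5000 theta=13/60 (≈0.2167)
After 3 (propagate distance d=32): x=463/30 (≈15.4333) theta=13/60 (≈0.2167)
After 4 (thin lens f=-39): x=463/30 (≈15.4333) theta=1433/2340 (≈0.6124)
After 5 (propagate distance d=23): x=69073/2340 (≈29.5184) theta=1433/2340 (≈0.6124)
After 6 (thin lens f=-58): x=69073/2340 (≈29.5184) theta=50729/45240 (≈1.1213)
After 7 (propagate distance d=20 (to screen)): x=3524987/67860 (≈51.9450) theta=50729/45240 (≈1.1213)
Rounded to 4 decimal places: x = 51.9450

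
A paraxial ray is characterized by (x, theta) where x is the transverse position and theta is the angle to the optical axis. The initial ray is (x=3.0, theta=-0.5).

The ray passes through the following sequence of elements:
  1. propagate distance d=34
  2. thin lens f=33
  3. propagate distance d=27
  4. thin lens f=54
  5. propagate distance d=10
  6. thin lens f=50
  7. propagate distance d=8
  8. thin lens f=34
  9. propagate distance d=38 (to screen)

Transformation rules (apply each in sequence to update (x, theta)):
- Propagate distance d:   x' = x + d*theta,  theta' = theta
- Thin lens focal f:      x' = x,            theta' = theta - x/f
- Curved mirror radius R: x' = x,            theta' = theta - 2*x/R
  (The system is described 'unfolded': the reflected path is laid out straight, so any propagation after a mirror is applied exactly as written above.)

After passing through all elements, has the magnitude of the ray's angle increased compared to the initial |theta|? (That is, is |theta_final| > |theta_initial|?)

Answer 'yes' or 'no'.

Answer: yes

Derivation:
Initial: x=3.0000 theta=-0.5000
After 1 (propagate distance d=34): x=-14.0000 theta=-0.5000
After 2 (thin lens f=33): x=-14.0000 theta=-5/66 (≈-0.0758)
After 3 (propagate distance d=27): x=-353/22 (≈-16.0455) theta=-5/66 (≈-0.0758)
After 4 (thin lens f=54): x=-353/22 (≈-16.0455) theta=263/1188 (≈0.2214)
After 5 (propagate distance d=10): x=-4108/297 (≈-13.8316) theta=263/1188 (≈0.2214)
After 6 (thin lens f=50): x=-4108/297 (≈-13.8316) theta=14791/29700 (≈0.4980)
After 7 (propagate distance d=8): x=-73118/7425 (≈-9.8475) theta=14791/29700 (≈0.4980)
After 8 (thin lens f=34): x=-73118/7425 (≈-9.8475) theta=1339/1700 (≈0.7876)
After 9 (propagate distance d=38 (to screen)): x=1013993/50490 (≈20.0830) theta=1339/1700 (≈0.7876)
|theta_initial|=0.5000 |theta_final|=1339/1700 (≈0.7876) -> increased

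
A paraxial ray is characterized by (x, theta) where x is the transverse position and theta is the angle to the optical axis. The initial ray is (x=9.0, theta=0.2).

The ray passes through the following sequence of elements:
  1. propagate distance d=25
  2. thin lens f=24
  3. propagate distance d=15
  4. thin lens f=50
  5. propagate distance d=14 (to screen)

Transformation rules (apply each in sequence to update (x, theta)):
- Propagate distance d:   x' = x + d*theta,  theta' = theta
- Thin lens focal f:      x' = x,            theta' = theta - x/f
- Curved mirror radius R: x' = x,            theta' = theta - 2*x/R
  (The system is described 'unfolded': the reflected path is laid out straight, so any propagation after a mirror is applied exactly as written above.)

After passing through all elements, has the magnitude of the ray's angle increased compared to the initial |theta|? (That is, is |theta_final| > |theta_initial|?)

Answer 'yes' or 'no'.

Initial: x=9.0000 theta=0.2000
After 1 (propagate distance d=25): x=14.0000 theta=0.2000
After 2 (thin lens f=24): x=14.0000 theta=-23/60 (≈-0.3833)
After 3 (propagate distance d=15): x=8.2500 theta=-23/60 (≈-0.3833)
After 4 (thin lens f=50): x=8.2500 theta=-329/600 (≈-0.5483)
After 5 (propagate distance d=14 (to screen)): x=43/75 (≈0.5733) theta=-329/600 (≈-0.5483)
|theta_initial|=0.2000 |theta_final|=329/600 (≈0.5483) -> increased

Answer: yes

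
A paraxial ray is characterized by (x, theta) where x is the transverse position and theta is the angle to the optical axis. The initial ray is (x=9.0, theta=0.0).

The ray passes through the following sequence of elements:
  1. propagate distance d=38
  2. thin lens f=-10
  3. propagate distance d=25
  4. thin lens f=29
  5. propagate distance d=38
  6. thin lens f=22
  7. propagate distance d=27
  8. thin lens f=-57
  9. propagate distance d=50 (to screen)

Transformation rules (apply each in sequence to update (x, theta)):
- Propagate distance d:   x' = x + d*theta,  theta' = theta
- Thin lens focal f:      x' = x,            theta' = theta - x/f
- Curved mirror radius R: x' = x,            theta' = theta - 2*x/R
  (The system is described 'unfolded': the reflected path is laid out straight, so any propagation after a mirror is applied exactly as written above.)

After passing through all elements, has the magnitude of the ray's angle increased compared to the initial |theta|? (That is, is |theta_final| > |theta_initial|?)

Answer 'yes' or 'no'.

Answer: yes

Derivation:
Initial: x=9.0000 theta=0.0000
After 1 (propagate distance d=38): x=9.0000 theta=0.0000
After 2 (thin lens f=-10): x=9.0000 theta=0.9000
After 3 (propagate distance d=25): x=31.5000 theta=0.9000
After 4 (thin lens f=29): x=31.5000 theta=-27/145 (≈-0.1862)
After 5 (propagate distance d=38): x=7083/290 (≈24.4241) theta=-27/145 (≈-0.1862)
After 6 (thin lens f=22): x=7083/290 (≈24.4241) theta=-8271/6380 (≈-1.2964)
After 7 (propagate distance d=27): x=-67491/6380 (≈-10.5785) theta=-8271/6380 (≈-1.2964)
After 8 (thin lens f=-57): x=-67491/6380 (≈-10.5785) theta=-89823/60610 (≈-1.4820)
After 9 (propagate distance d=50 (to screen)): x=-10264629/121220 (≈-84.6777) theta=-89823/60610 (≈-1.4820)
|theta_initial|=0.0000 |theta_final|=89823/60610 (≈1.4820) -> increased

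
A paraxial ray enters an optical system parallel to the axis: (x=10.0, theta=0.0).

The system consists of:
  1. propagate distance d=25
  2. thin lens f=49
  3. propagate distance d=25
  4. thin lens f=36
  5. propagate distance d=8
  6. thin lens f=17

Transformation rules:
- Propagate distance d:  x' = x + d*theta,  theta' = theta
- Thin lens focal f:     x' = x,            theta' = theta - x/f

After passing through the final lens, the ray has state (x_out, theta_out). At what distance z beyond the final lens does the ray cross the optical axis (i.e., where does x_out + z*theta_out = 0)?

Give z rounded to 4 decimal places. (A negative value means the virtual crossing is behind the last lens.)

Initial: x=10.0000 theta=0.0000
After 1 (propagate distance d=25): x=10.0000 theta=0.0000
After 2 (thin lens f=49): x=10.0000 theta=-10/49 (≈-0.2041)
After 3 (propagate distance d=25): x=240/49 (≈4.8980) theta=-10/49 (≈-0.2041)
After 4 (thin lens f=36): x=240/49 (≈4.8980) theta=-50/147 (≈-0.3401)
After 5 (propagate distance d=8): x=320/147 (≈2.1769) theta=-50/147 (≈-0.3401)
After 6 (thin lens f=17): x=320/147 (≈2.1769) theta=-390/833 (≈-0.4682)
z_focus = -x_out/theta_out = -(320/147)/(-390/833) = 544/117 ≈ 4.6496
Rounded to 4 decimal places: z = 4.6496

Answer: 4.6496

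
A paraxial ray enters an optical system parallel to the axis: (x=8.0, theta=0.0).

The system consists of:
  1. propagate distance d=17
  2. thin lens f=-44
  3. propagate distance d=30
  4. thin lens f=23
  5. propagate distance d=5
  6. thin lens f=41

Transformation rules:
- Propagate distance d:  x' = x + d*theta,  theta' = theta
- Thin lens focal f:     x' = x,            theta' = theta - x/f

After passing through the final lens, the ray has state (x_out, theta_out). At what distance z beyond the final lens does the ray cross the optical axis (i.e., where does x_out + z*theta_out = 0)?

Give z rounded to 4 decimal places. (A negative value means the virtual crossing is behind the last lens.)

Initial: x=8.0000 theta=0.0000
After 1 (propagate distance d=17): x=8.0000 theta=0.0000
After 2 (thin lens f=-44): x=8.0000 theta=2/11 (≈0.1818)
After 3 (propagate distance d=30): x=148/11 (≈13.4545) theta=2/11 (≈0.1818)
After 4 (thin lens f=23): x=148/11 (≈13.4545) theta=-102/253 (≈-0.4032)
After 5 (propagate distance d=5): x=2894/253 (≈11.4387) theta=-102/253 (≈-0.4032)
After 6 (thin lens f=41): x=2894/253 (≈11.4387) theta=-7076/10373 (≈-0.6822)
z_focus = -x_out/theta_out = -(2894/253)/(-7076/10373) = 59327/3538 ≈ 16.7685
Rounded to 4 decimal places: z = 16.7685

Answer: 16.7685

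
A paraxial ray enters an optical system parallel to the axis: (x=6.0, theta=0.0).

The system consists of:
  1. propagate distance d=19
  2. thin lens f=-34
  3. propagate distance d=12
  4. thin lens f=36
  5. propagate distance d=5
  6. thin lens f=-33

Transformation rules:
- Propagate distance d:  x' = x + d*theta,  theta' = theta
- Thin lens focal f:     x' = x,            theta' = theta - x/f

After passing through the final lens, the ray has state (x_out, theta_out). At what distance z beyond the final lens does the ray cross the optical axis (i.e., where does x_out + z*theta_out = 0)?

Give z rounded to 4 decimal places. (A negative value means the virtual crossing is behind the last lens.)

Answer: -41.5345

Derivation:
Initial: x=6.0000 theta=0.0000
After 1 (propagate distance d=19): x=6.0000 theta=0.0000
After 2 (thin lens f=-34): x=6.0000 theta=3/17 (≈0.1765)
After 3 (propagate distance d=12): x=138/17 (≈8.1176) theta=3/17 (≈0.1765)
After 4 (thin lens f=36): x=138/17 (≈8.1176) theta=-5/102 (≈-0.0490)
After 5 (propagate distance d=5): x=803/102 (≈7.8725) theta=-5/102 (≈-0.0490)
After 6 (thin lens f=-33): x=803/102 (≈7.8725) theta=29/153 (≈0.1895)
z_focus = -x_out/theta_out = -(803/102)/(29/153) = -2409/58 ≈ -41.5345
Rounded to 4 decimal places: z = -41.5345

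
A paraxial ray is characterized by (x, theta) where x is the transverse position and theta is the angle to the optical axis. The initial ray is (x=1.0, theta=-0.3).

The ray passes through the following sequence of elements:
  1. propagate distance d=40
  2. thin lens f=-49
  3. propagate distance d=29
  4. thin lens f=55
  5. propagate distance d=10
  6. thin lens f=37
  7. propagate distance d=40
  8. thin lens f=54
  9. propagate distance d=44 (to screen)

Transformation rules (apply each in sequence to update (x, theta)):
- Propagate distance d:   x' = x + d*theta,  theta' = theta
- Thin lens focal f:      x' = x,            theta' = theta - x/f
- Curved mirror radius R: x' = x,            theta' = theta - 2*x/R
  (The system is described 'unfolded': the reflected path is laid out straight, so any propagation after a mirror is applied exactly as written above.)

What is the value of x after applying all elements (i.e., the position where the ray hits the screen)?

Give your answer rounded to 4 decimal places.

Initial: x=1.0000 theta=-0.3000
After 1 (propagate distance d=40): x=-11.0000 theta=-0.3000
After 2 (thin lens f=-49): x=-11.0000 theta=-257/490 (≈-0.5245)
After 3 (propagate distance d=29): x=-12843/490 (≈-26.2102) theta=-257/490 (≈-0.5245)
After 4 (thin lens f=55): x=-12843/490 (≈-26.2102) theta=-646/13475 (≈-0.0479)
After 5 (propagate distance d=10): x=-20551/770 (≈-26.6896) theta=-646/13475 (≈-0.0479)
After 6 (thin lens f=37): x=-20551/770 (≈-26.6896) theta=671481/997150 (≈0.6734)
After 7 (propagate distance d=40): x=49139/199430 (≈0.2464) theta=671481/997150 (≈0.6734)
After 8 (thin lens f=54): x=49139/199430 (≈0.2464) theta=5144897/7692300 (≈0.6688)
After 9 (propagate distance d=44 (to screen)): x=798947903/26923050 (≈29.6752) theta=5144897/7692300 (≈0.6688)
Rounded to 4 decimal places: x = 29.6752

Answer: 29.6752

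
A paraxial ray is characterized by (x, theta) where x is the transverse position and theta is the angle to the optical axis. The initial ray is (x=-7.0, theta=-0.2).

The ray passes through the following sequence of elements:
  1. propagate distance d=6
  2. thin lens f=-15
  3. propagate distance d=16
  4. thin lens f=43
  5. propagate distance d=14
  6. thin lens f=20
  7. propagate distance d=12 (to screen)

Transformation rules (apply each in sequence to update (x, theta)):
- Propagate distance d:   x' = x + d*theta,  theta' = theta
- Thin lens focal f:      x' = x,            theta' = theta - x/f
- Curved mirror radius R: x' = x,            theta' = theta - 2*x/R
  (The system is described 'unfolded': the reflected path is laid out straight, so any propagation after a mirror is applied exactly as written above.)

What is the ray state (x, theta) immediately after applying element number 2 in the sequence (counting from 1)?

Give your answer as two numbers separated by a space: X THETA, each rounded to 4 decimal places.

Answer: -8.2000 -0.7467

Derivation:
Initial: x=-7.0000 theta=-0.2000
After 1 (propagate distance d=6): x=-8.2000 theta=-0.2000
After 2 (thin lens f=-15): x=-8.2000 theta=-56/75 (≈-0.7467)
Rounded to 4 decimal places: x = -8.2000, theta = -0.7467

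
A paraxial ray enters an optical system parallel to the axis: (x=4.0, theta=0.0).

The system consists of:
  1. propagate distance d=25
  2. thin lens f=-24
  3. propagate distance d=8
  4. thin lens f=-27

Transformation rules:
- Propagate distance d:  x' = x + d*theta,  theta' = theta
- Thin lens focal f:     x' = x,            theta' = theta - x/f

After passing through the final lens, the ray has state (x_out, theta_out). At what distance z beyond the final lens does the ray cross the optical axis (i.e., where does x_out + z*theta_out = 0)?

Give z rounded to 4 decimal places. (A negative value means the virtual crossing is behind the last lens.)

Initial: x=4.0000 theta=0.0000
After 1 (propagate distance d=25): x=4.0000 theta=0.0000
After 2 (thin lens f=-24): x=4.0000 theta=1/6 (≈0.1667)
After 3 (propagate distance d=8): x=16/3 (≈5.3333) theta=1/6 (≈0.1667)
After 4 (thin lens f=-27): x=16/3 (≈5.3333) theta=59/162 (≈0.3642)
z_focus = -x_out/theta_out = -(16/3)/(59/162) = -864/59 ≈ -14.6441
Rounded to 4 decimal places: z = -14.6441

Answer: -14.6441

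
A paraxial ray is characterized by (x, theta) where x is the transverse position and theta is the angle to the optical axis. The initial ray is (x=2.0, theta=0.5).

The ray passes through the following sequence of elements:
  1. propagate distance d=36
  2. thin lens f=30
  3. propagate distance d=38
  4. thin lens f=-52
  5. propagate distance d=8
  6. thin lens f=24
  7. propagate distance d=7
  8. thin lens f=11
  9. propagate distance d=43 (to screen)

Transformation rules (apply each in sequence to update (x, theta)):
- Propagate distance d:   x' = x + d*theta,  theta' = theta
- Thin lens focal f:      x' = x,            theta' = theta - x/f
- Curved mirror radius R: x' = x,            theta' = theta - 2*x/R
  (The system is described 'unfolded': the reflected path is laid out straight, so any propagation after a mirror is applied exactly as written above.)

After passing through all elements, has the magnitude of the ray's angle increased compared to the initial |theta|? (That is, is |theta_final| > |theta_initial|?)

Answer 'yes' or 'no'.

Initial: x=2.0000 theta=0.5000
After 1 (propagate distance d=36): x=20.0000 theta=0.5000
After 2 (thin lens f=30): x=20.0000 theta=-1/6 (≈-0.1667)
After 3 (propagate distance d=38): x=41/3 (≈13.6667) theta=-1/6 (≈-0.1667)
After 4 (thin lens f=-52): x=41/3 (≈13.6667) theta=5/52 (≈0.0962)
After 5 (propagate distance d=8): x=563/39 (≈14.4359) theta=5/52 (≈0.0962)
After 6 (thin lens f=24): x=563/39 (≈14.4359) theta=-473/936 (≈-0.5053)
After 7 (propagate distance d=7): x=10201/936 (≈10.8985) theta=-473/936 (≈-0.5053)
After 8 (thin lens f=11): x=10201/936 (≈10.8985) theta=-3851/2574 (≈-1.4961)
After 9 (propagate distance d=43 (to screen)): x=-61129/1144 (≈-53.4344) theta=-3851/2574 (≈-1.4961)
|theta_initial|=0.5000 |theta_final|=3851/2574 (≈1.4961) -> increased

Answer: yes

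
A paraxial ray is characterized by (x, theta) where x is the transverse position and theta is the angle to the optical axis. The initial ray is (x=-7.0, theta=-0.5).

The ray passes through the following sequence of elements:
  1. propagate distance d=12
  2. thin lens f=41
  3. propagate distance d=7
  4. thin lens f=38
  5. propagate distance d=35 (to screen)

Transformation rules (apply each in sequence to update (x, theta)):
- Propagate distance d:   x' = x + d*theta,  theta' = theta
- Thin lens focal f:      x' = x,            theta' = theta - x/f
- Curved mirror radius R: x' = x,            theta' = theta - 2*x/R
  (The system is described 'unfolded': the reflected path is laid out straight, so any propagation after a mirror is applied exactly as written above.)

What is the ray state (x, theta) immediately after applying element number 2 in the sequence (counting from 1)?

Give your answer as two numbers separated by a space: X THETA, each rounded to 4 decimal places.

Answer: -13.0000 -0.1829

Derivation:
Initial: x=-7.0000 theta=-0.5000
After 1 (propagate distance d=12): x=-13.0000 theta=-0.5000
After 2 (thin lens f=41): x=-13.0000 theta=-15/82 (≈-0.1829)
Rounded to 4 decimal places: x = -13.0000, theta = -0.1829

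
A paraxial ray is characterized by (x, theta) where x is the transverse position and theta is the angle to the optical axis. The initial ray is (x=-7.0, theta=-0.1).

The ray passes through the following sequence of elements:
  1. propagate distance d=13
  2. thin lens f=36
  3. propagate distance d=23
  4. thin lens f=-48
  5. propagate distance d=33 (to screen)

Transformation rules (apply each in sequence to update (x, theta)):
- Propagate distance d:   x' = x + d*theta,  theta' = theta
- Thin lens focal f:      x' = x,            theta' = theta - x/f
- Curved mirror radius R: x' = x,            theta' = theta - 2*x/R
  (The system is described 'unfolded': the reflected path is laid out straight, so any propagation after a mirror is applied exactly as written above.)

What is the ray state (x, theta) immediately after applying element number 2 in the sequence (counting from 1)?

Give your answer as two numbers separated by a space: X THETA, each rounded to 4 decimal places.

Answer: -8.3000 0.1306

Derivation:
Initial: x=-7.0000 theta=-0.1000
After 1 (propagate distance d=13): x=-8.3000 theta=-0.1000
After 2 (thin lens f=36): x=-8.3000 theta=47/360 (≈0.1306)
Rounded to 4 decimal places: x = -8.3000, theta = 0.1306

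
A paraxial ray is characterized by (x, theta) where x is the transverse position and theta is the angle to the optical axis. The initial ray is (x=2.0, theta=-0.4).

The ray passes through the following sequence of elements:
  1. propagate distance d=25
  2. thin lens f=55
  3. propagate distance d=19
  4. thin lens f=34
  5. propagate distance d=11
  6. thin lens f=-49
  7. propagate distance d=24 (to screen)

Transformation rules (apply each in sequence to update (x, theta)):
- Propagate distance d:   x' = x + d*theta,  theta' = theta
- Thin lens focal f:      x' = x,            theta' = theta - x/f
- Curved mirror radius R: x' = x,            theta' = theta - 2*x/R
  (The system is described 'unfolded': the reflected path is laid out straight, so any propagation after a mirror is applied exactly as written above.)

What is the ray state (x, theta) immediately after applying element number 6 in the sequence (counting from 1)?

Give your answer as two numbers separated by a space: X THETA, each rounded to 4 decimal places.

Initial: x=2.0000 theta=-0.4000
After 1 (propagate distance d=25): x=-8.0000 theta=-0.4000
After 2 (thin lens f=55): x=-8.0000 theta=-14/55 (≈-0.2545)
After 3 (propagate distance d=19): x=-706/55 (≈-12.8364) theta=-14/55 (≈-0.2545)
After 4 (thin lens f=34): x=-706/55 (≈-12.8364) theta=23/187 (≈0.1230)
After 5 (propagate distance d=11): x=-10737/935 (≈-11.4834) theta=23/187 (≈0.1230)
After 6 (thin lens f=-49): x=-10737/935 (≈-11.4834) theta=-5102/45815 (≈-0.1114)
Rounded to 4 decimal places: x = -11.4834, theta = -0.1114

Answer: -11.4834 -0.1114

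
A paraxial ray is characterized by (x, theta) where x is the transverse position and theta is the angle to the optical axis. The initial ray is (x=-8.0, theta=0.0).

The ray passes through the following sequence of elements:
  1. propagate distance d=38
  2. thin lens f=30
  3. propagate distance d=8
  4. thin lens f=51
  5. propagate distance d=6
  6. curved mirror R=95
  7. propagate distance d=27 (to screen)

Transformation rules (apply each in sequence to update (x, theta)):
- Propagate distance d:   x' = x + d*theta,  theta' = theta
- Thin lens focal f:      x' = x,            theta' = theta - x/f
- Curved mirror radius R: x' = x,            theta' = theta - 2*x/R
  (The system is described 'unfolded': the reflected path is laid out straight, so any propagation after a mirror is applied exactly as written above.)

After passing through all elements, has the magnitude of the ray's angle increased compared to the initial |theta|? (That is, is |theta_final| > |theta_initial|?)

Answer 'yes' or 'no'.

Initial: x=-8.0000 theta=0.0000
After 1 (propagate distance d=38): x=-8.0000 theta=0.0000
After 2 (thin lens f=30): x=-8.0000 theta=4/15 (≈0.2667)
After 3 (propagate distance d=8): x=-88/15 (≈-5.8667) theta=4/15 (≈0.2667)
After 4 (thin lens f=51): x=-88/15 (≈-5.8667) theta=292/765 (≈0.3817)
After 5 (propagate distance d=6): x=-304/85 (≈-3.5765) theta=292/765 (≈0.3817)
After 6 (curved mirror R=95): x=-304/85 (≈-3.5765) theta=1748/3825 (≈0.4570)
After 7 (propagate distance d=27 (to screen)): x=3724/425 (≈8.7624) theta=1748/3825 (≈0.4570)
|theta_initial|=0.0000 |theta_final|=1748/3825 (≈0.4570) -> increased

Answer: yes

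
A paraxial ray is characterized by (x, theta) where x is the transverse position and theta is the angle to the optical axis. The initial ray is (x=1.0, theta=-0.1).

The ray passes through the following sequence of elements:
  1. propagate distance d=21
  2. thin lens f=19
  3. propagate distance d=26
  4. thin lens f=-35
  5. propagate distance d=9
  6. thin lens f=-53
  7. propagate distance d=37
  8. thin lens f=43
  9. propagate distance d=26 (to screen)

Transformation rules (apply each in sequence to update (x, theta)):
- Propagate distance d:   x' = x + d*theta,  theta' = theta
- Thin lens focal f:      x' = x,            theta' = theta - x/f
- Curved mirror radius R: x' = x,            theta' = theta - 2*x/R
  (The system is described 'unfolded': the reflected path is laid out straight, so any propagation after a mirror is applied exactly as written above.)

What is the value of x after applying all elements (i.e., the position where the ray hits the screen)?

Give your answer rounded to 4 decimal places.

Answer: -7.9044

Derivation:
Initial: x=1.0000 theta=-0.1000
After 1 (propagate distance d=21): x=-1.1000 theta=-0.1000
After 2 (thin lens f=19): x=-1.1000 theta=-4/95 (≈-0.0421)
After 3 (propagate distance d=26): x=-417/190 (≈-2.1947) theta=-4/95 (≈-0.0421)
After 4 (thin lens f=-35): x=-417/190 (≈-2.1947) theta=-697/6650 (≈-0.1048)
After 5 (propagate distance d=9): x=-10434/3325 (≈-3.1380) theta=-697/6650 (≈-0.1048)
After 6 (thin lens f=-53): x=-10434/3325 (≈-3.1380) theta=-57809/352450 (≈-0.1640)
After 7 (propagate distance d=37): x=-3244937/352450 (≈-9.2068) theta=-57809/352450 (≈-0.1640)
After 8 (thin lens f=43): x=-3244937/352450 (≈-9.2068) theta=2169/43301 (≈0.0501)
After 9 (propagate distance d=26 (to screen)): x=-119794391/15155350 (≈-7.9044) theta=2169/43301 (≈0.0501)
Rounded to 4 decimal places: x = -7.9044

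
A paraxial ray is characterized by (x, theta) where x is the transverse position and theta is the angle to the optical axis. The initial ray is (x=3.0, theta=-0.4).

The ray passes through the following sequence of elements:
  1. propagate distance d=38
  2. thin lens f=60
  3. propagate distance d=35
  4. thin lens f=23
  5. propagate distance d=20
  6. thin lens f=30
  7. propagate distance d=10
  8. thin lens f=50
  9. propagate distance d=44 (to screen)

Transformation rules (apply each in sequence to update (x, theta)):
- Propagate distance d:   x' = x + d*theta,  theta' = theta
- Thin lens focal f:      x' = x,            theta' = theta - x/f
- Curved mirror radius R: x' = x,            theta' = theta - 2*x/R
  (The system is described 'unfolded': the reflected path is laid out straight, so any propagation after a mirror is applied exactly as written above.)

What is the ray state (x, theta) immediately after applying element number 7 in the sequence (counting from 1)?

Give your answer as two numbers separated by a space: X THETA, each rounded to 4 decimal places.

Initial: x=3.0000 theta=-0.4000
After 1 (propagate distance d=38): x=-12.2000 theta=-0.4000
After 2 (thin lens f=60): x=-12.2000 theta=-59/300 (≈-0.1967)
After 3 (propagate distance d=35): x=-229/12 (≈-19.0833) theta=-59/300 (≈-0.1967)
After 4 (thin lens f=23): x=-229/12 (≈-19.0833) theta=364/575 (≈0.6330)
After 5 (propagate distance d=20): x=-8863/1380 (≈-6.4225) theta=364/575 (≈0.6330)
After 6 (thin lens f=30): x=-8863/1380 (≈-6.4225) theta=35071/41400 (≈0.8471)
After 7 (propagate distance d=10): x=4241/2070 (≈2.0488) theta=35071/41400 (≈0.8471)
Rounded to 4 decimal places: x = 2.0488, theta = 0.8471

Answer: 2.0488 0.8471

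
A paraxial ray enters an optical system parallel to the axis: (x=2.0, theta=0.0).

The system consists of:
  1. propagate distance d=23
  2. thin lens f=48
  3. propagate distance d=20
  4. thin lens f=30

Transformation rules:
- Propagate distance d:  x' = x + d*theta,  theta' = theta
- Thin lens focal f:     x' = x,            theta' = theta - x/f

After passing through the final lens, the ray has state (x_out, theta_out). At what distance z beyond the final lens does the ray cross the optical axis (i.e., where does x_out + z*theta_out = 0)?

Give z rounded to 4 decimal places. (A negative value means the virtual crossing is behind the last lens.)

Initial: x=2.0000 theta=0.0000
After 1 (propagate distance d=23): x=2.0000 theta=0.0000
After 2 (thin lens f=48): x=2.0000 theta=-1/24 (≈-0.0417)
After 3 (propagate distance d=20): x=7/6 (≈1.1667) theta=-1/24 (≈-0.0417)
After 4 (thin lens f=30): x=7/6 (≈1.1667) theta=-29/360 (≈-0.0806)
z_focus = -x_out/theta_out = -(7/6)/(-29/360) = 420/29 ≈ 14.4828
Rounded to 4 decimal places: z = 14.4828

Answer: 14.4828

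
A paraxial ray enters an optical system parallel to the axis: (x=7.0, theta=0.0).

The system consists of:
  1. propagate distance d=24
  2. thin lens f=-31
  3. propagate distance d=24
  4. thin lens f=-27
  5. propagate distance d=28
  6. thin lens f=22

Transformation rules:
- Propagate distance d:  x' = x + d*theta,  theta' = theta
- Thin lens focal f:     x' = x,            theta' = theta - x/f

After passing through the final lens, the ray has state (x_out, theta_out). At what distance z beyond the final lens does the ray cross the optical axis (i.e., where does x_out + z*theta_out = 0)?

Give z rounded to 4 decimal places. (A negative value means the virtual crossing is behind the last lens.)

Initial: x=7.0000 theta=0.0000
After 1 (propagate distance d=24): x=7.0000 theta=0.0000
After 2 (thin lens f=-31): x=7.0000 theta=7/31 (≈0.2258)
After 3 (propagate distance d=24): x=385/31 (≈12.4194) theta=7/31 (≈0.2258)
After 4 (thin lens f=-27): x=385/31 (≈12.4194) theta=574/837 (≈0.6858)
After 5 (propagate distance d=28): x=26467/837 (≈31.6213) theta=574/837 (≈0.6858)
After 6 (thin lens f=22): x=26467/837 (≈31.6213) theta=-4613/6138 (≈-0.7515)
z_focus = -x_out/theta_out = -(26467/837)/(-4613/6138) = 83182/1977 ≈ 42.0749
Rounded to 4 decimal places: z = 42.0749

Answer: 42.0749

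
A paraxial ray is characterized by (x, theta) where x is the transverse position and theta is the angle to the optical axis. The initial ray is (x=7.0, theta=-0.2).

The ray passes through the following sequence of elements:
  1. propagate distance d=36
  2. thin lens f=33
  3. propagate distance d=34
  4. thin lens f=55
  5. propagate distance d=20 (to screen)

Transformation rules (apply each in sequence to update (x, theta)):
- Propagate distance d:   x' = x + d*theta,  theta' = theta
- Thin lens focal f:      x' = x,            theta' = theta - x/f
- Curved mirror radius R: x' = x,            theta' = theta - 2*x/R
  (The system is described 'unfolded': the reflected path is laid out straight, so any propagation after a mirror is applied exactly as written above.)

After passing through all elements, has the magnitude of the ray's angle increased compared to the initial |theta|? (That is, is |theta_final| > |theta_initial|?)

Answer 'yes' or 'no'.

Answer: no

Derivation:
Initial: x=7.0000 theta=-0.2000
After 1 (propagate distance d=36): x=-0.2000 theta=-0.2000
After 2 (thin lens f=33): x=-0.2000 theta=-32/165 (≈-0.1939)
After 3 (propagate distance d=34): x=-1121/165 (≈-6.7939) theta=-32/165 (≈-0.1939)
After 4 (thin lens f=55): x=-1121/165 (≈-6.7939) theta=-213/3025 (≈-0.0704)
After 5 (propagate distance d=20 (to screen)): x=-14887/1815 (≈-8.2022) theta=-213/3025 (≈-0.0704)
|theta_initial|=0.2000 |theta_final|=213/3025 (≈0.0704) -> not increased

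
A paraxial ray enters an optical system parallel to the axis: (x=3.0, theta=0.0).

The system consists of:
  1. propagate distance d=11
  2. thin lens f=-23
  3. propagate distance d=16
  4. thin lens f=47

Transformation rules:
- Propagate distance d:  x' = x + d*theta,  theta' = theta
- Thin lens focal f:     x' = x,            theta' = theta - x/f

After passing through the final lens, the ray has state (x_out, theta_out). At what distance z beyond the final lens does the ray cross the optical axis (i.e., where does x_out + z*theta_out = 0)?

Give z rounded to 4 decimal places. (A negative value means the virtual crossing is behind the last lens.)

Initial: x=3.0000 theta=0.0000
After 1 (propagate distance d=11): x=3.0000 theta=0.0000
After 2 (thin lens f=-23): x=3.0000 theta=3/23 (≈0.1304)
After 3 (propagate distance d=16): x=117/23 (≈5.0870) theta=3/23 (≈0.1304)
After 4 (thin lens f=47): x=117/23 (≈5.0870) theta=24/1081 (≈0.0222)
z_focus = -x_out/theta_out = -(117/23)/(24/1081) = -229.1250
Rounded to 4 decimal places: z = -229.1250

Answer: -229.1250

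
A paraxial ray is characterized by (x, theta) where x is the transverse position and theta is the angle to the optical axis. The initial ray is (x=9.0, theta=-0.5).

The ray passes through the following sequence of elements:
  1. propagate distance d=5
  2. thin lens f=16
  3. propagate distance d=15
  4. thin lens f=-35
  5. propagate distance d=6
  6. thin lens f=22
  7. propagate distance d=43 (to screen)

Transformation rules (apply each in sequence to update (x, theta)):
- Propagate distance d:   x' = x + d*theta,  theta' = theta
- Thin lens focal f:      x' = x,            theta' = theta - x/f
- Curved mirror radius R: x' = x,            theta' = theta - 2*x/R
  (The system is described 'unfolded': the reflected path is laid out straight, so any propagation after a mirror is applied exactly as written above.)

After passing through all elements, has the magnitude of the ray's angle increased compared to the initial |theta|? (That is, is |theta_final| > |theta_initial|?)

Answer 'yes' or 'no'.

Answer: no

Derivation:
Initial: x=9.0000 theta=-0.5000
After 1 (propagate distance d=5): x=6.5000 theta=-0.5000
After 2 (thin lens f=16): x=6.5000 theta=-29/32 (≈-0.9063)
After 3 (propagate distance d=15): x=-227/32 (≈-7.0938) theta=-29/32 (≈-0.9063)
After 4 (thin lens f=-35): x=-227/32 (≈-7.0938) theta=-621/560 (≈-1.1089)
After 5 (propagate distance d=6): x=-15397/1120 (≈-13.7473) theta=-621/560 (≈-1.1089)
After 6 (thin lens f=22): x=-15397/1120 (≈-13.7473) theta=-11927/24640 (≈-0.4841)
After 7 (propagate distance d=43 (to screen)): x=-170319/4928 (≈-34.5615) theta=-11927/24640 (≈-0.4841)
|theta_initial|=0.5000 |theta_final|=11927/24640 (≈0.4841) -> not increased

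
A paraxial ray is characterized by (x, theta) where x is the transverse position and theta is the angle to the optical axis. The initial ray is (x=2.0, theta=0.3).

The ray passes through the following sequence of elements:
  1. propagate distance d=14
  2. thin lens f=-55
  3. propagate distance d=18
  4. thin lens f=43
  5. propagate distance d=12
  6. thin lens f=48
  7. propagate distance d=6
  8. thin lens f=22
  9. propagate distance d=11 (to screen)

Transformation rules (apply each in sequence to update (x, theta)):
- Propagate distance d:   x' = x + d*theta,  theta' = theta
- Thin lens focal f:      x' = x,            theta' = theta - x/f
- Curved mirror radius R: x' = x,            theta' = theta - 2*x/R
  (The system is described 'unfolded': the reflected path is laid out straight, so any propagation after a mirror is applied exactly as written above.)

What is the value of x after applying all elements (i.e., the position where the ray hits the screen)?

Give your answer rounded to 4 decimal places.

Answer: 4.4196

Derivation:
Initial: x=2.0000 theta=0.3000
After 1 (propagate distance d=14): x=6.2000 theta=0.3000
After 2 (thin lens f=-55): x=6.2000 theta=227/550 (≈0.4127)
After 3 (propagate distance d=18): x=3748/275 (≈13.6291) theta=227/550 (≈0.4127)
After 4 (thin lens f=43): x=3748/275 (≈13.6291) theta=453/4730 (≈0.0958)
After 5 (propagate distance d=12): x=174754/11825 (≈14.7784) theta=453/4730 (≈0.0958)
After 6 (thin lens f=48): x=174754/11825 (≈14.7784) theta=-60197/283800 (≈-0.2121)
After 7 (propagate distance d=6): x=638819/47300 (≈13.5057) theta=-60197/283800 (≈-0.2121)
After 8 (thin lens f=22): x=638819/47300 (≈13.5057) theta=-7496/9075 (≈-0.8260)
After 9 (propagate distance d=11 (to screen)): x=125429/28380 (≈4.4196) theta=-7496/9075 (≈-0.8260)
Rounded to 4 decimal places: x = 4.4196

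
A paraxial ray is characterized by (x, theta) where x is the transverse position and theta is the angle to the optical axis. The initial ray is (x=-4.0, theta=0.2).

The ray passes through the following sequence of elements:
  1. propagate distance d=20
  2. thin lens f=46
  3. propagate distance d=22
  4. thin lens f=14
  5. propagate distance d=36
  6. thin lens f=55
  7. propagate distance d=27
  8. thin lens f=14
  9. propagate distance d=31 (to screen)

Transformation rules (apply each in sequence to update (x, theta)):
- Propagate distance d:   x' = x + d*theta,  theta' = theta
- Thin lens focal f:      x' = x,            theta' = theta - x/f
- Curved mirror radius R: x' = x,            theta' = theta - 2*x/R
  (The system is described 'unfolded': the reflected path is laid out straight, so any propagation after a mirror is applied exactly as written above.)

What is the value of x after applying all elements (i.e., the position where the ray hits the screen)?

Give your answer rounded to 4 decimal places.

Initial: x=-4.0000 theta=0.2000
After 1 (propagate distance d=20): x=0.0000 theta=0.2000
After 2 (thin lens f=46): x=0.0000 theta=0.2000
After 3 (propagate distance d=22): x=4.4000 theta=0.2000
After 4 (thin lens f=14): x=4.4000 theta=-4/35 (≈-0.1143)
After 5 (propagate distance d=36): x=2/7 (≈0.2857) theta=-4/35 (≈-0.1143)
After 6 (thin lens f=55): x=2/7 (≈0.2857) theta=-46/385 (≈-0.1195)
After 7 (propagate distance d=27): x=-1132/385 (≈-2.9403) theta=-46/385 (≈-0.1195)
After 8 (thin lens f=14): x=-1132/385 (≈-2.9403) theta=244/2695 (≈0.0905)
After 9 (propagate distance d=31 (to screen)): x=-72/539 (≈-0.1336) theta=244/2695 (≈0.0905)
Rounded to 4 decimal places: x = -0.1336

Answer: -0.1336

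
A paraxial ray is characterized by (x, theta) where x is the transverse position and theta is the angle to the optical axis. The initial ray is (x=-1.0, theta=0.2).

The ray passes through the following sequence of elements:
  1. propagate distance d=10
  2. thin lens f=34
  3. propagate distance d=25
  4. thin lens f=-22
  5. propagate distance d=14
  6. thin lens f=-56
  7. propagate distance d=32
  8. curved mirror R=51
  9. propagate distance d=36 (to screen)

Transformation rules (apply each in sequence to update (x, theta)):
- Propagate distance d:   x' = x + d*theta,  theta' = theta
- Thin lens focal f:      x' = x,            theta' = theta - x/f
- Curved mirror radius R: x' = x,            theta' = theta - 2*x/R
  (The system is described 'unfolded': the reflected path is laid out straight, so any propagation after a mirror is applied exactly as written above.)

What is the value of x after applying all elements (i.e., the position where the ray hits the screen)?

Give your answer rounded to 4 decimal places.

Answer: 9.3090

Derivation:
Initial: x=-1.0000 theta=0.2000
After 1 (propagate distance d=10): x=1.0000 theta=0.2000
After 2 (thin lens f=34): x=1.0000 theta=29/170 (≈0.1706)
After 3 (propagate distance d=25): x=179/34 (≈5.2647) theta=29/170 (≈0.1706)
After 4 (thin lens f=-22): x=179/34 (≈5.2647) theta=1533/3740 (≈0.4099)
After 5 (propagate distance d=14): x=10288/935 (≈11.0032) theta=1533/3740 (≈0.4099)
After 6 (thin lens f=-56): x=10288/935 (≈11.0032) theta=3175/5236 (≈0.6064)
After 7 (propagate distance d=32): x=199016/6545 (≈30.4073) theta=3175/5236 (≈0.6064)
After 8 (curved mirror R=51): x=199016/6545 (≈30.4073) theta=-782503/1335180 (≈-0.5861)
After 9 (propagate distance d=36 (to screen)): x=1035763/111265 (≈9.3090) theta=-782503/1335180 (≈-0.5861)
Rounded to 4 decimal places: x = 9.3090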